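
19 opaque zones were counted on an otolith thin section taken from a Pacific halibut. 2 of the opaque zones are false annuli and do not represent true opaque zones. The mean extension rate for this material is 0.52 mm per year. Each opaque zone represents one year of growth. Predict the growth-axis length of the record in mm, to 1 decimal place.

Adjusted count: 19 − 2 = 17 opaque zones.
17 years at 0.52 mm/year gives 0.52 × 17 = 8.8 mm.

8.8 mm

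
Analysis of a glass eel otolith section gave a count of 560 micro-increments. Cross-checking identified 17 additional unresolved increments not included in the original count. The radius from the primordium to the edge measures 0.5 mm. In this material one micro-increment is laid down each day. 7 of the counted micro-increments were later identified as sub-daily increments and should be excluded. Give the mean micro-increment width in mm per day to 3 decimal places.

Correcting the raw count gives 560 − 7 + 17 = 570 true micro-increments.
0.5 mm over 570 days gives 0.5 / 570 ≈ 0.001 mm per day.

0.001 mm per day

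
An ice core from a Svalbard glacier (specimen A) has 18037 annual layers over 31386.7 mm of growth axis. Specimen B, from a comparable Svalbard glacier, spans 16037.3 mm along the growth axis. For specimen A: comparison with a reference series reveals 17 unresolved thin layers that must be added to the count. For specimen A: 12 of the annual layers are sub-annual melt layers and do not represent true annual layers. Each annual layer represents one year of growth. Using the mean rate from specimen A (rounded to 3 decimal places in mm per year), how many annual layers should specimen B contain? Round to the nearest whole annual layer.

9217 annual layers

Specimen A: adjusted count: 18037 − 12 + 17 = 18042 annual layers.
A: 31386.7 mm over 18042 years gives 31386.7 / 18042 ≈ 1.740 mm/year.
B spans 16037.3 / 1.740 = 9216.84 years ≈ 9217 annual layers.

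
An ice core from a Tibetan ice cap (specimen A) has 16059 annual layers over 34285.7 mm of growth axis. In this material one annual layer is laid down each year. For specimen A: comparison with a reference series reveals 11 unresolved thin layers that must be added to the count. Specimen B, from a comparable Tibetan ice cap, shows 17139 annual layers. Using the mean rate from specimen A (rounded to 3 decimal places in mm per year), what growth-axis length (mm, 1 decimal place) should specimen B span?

Specimen A: after corrections the count is 16059 + 11 = 16070 annual layers.
A: 34285.7 mm over 16070 years gives 34285.7 / 16070 ≈ 2.134 mm/year.
Length of B = 2.134 × 17139 = 36574.6 mm.

36574.6 mm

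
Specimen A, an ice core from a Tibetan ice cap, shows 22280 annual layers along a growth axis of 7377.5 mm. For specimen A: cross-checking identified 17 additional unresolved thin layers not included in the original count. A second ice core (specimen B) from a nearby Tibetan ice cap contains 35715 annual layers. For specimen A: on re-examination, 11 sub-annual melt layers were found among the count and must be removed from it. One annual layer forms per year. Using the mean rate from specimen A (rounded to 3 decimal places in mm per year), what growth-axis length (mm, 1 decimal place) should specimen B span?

Specimen A: after corrections the count is 22280 − 11 + 17 = 22286 annual layers.
A: 7377.5 mm over 22286 years gives 7377.5 / 22286 ≈ 0.331 mm per year.
For B, 0.331 mm/year × 35715 years = 11821.7 mm.

11821.7 mm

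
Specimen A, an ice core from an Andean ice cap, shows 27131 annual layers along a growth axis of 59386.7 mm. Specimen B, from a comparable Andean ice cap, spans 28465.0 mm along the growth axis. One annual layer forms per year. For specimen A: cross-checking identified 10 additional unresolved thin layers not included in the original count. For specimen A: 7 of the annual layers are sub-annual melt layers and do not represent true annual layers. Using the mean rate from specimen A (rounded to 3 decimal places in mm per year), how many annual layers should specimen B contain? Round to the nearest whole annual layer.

Specimen A: adjusted count: 27131 − 7 + 10 = 27134 annual layers.
A: 59386.7 mm over 27134 years gives 59386.7 / 27134 ≈ 2.189 mm/year.
For B, 28465.0 / 2.189 = 13003.65 years ≈ 13004 annual layers.

13004 annual layers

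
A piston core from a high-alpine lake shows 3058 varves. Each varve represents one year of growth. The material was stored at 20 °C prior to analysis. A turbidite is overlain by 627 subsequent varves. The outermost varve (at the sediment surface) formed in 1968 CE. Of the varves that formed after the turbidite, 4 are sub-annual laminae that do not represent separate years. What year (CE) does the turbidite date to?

627 varves formed after the turbidite.
Excluding 4 false varves: 627 − 4 = 623.
1968 − 623 = 1345 CE.

1345 CE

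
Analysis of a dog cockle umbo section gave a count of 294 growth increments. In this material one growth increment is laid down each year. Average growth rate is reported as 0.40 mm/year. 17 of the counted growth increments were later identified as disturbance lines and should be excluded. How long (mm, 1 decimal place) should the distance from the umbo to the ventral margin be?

110.8 mm

After corrections the count is 294 − 17 = 277 growth increments.
Length ≈ 0.40 × 277 = 110.8 mm.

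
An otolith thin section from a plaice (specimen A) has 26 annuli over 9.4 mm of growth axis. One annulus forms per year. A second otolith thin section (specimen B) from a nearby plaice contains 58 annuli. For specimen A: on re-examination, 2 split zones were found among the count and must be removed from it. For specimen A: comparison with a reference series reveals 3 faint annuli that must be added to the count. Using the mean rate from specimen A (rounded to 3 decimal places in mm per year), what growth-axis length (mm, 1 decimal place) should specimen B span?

20.2 mm

Specimen A: adjusted count: 26 − 2 + 3 = 27 annuli.
A: Mean rate = 9.4 mm / 27 years ≈ 0.348 mm/year.
B's length ≈ 0.348 × 58 = 20.2 mm.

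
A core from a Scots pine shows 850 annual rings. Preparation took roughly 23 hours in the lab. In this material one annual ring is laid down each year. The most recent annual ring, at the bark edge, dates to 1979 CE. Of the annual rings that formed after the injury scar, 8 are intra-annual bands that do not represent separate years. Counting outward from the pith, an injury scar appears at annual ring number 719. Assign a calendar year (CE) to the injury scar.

Between annual ring 719 and the bark edge there are 850 − 719 = 131 annual rings.
131 − 8 false = 123 true annual rings after the injury scar.
The annual ring at the bark edge is 1979 CE, so the injury scar dates to 1979 − 123 = 1856 CE.

1856 CE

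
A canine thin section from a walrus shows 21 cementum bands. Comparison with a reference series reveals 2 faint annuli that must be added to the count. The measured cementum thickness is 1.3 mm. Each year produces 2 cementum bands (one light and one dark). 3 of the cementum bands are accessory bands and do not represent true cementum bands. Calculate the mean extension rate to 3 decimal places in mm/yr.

0.130 mm/yr

Correcting the raw count gives 21 − 3 + 2 = 20 true cementum bands.
With 2 cementum bands per year, 20 / 2 = 10 years.
1.3 mm over 10 years gives 1.3 / 10 ≈ 0.130 mm/yr.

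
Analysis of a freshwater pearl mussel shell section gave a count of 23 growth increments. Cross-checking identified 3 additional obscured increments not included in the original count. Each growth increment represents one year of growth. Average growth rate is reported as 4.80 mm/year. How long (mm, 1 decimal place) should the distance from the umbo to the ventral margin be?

Correcting the raw count gives 23 + 3 = 26 true growth increments.
Length ≈ 4.80 × 26 = 124.8 mm.

124.8 mm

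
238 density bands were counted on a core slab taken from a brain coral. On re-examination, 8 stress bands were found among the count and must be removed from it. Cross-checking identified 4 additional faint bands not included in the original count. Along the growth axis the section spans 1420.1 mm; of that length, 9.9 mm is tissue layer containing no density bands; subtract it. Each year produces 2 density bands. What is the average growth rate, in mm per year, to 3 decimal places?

12.053 mm per year

True density band count = 238 − 8 + 4 = 234.
Dividing by 2 density bands per year: 234 / 2 = 117 years.
The growth record spans 1420.1 − 9.9 = 1410.2 mm.
Mean rate = 1410.2 mm / 117 years ≈ 12.053 mm per year.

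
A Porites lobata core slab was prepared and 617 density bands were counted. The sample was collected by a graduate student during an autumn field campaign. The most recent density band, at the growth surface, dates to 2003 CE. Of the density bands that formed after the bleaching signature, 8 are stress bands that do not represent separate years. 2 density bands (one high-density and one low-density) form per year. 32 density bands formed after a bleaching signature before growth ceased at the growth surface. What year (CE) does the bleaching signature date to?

1991 CE

There are 32 density bands younger than the bleaching signature.
32 − 8 false = 24 true density bands after the bleaching signature.
Dividing by 2 density bands per year: 24 / 2 = 12 years.
Counting back 12 years from 2003 CE places the bleaching signature in 2003 − 12 = 1991 CE.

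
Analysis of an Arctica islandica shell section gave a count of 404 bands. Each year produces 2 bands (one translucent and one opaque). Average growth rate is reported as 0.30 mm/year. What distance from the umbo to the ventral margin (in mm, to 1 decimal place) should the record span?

60.6 mm

404 bands at 2 per year is 404 / 2 = 202 years.
202 years at 0.30 mm/year gives 0.30 × 202 = 60.6 mm.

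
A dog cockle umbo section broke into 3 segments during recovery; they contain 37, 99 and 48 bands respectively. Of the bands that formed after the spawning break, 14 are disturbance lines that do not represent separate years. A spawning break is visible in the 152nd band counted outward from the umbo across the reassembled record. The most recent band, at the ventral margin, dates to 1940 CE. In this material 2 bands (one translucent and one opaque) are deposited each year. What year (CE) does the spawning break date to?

1931 CE

Total bands = 37 + 99 + 48 = 184.
Between band 152 and the ventral margin there are 184 − 152 = 32 bands.
Excluding 14 false bands: 32 − 14 = 18.
With 2 bands per year, 18 / 2 = 9 years.
The band at the ventral margin is 1940 CE, so the spawning break dates to 1940 − 9 = 1931 CE.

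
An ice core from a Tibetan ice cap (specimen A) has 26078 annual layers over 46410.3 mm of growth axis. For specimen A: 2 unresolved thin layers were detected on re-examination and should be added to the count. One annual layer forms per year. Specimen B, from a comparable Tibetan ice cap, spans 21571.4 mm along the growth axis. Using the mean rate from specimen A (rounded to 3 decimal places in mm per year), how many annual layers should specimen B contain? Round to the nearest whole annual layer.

Specimen A: correcting the raw count gives 26078 + 2 = 26080 true annual layers.
A: Extension rate ≈ 46410.3 / 26080 = 1.780 mm per year.
Specimen B: 21571.4 mm / 1.780 mm per year = 12118.76 years ≈ 12119 annual layers.

12119 annual layers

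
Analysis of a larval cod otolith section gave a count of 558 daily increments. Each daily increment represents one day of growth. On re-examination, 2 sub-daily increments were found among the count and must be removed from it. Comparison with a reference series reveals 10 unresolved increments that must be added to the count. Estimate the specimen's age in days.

566 days

After corrections the count is 558 − 2 + 10 = 566 daily increments.
With a one-to-one daily increment periodicity this is 566 days.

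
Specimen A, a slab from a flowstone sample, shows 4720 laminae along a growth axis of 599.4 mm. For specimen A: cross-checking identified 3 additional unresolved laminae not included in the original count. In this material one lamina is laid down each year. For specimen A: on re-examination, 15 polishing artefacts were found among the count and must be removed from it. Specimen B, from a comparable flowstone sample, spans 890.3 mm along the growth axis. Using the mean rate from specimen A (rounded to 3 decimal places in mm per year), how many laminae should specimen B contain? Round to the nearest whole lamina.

Specimen A: adjusted count: 4720 − 15 + 3 = 4708 laminae.
A: Mean rate = 599.4 mm / 4708 years ≈ 0.127 mm per year.
B spans 890.3 / 0.127 = 7010.24 years ≈ 7010 laminae.

7010 laminae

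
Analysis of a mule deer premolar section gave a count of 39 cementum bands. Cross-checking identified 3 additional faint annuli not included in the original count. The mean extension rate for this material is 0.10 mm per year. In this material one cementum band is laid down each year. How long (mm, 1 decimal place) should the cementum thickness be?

4.2 mm

After corrections the count is 39 + 3 = 42 cementum bands.
Predicted length = 0.10 mm/year × 42 years = 4.2 mm.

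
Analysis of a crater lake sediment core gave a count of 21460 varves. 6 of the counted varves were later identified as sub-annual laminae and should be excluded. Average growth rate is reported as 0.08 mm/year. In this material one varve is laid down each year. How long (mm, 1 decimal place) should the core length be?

1716.3 mm

Correcting the raw count gives 21460 − 6 = 21454 true varves.
21454 years at 0.08 mm/year gives 0.08 × 21454 = 1716.3 mm.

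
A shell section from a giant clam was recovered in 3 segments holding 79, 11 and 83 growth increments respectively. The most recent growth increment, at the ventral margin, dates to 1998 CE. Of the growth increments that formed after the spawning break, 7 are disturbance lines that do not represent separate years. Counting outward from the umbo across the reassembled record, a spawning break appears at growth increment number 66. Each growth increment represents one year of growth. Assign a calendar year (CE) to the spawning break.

Total growth increments = 79 + 11 + 83 = 173.
173 − 66 = 107 growth increments lie beyond the spawning break toward the ventral margin.
107 − 7 false = 100 true growth increments after the spawning break.
The growth increment at the ventral margin is 1998 CE, so the spawning break dates to 1998 − 100 = 1898 CE.

1898 CE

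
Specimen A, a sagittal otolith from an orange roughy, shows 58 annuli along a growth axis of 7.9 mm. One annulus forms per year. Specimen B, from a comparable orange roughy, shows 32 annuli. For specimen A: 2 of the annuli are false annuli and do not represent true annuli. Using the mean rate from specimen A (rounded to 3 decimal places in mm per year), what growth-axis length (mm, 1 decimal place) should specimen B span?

Specimen A: correcting the raw count gives 58 − 2 = 56 true annuli.
A: 7.9 mm over 56 years gives 7.9 / 56 ≈ 0.141 mm/year.
Length of B = 0.141 × 32 = 4.5 mm.

4.5 mm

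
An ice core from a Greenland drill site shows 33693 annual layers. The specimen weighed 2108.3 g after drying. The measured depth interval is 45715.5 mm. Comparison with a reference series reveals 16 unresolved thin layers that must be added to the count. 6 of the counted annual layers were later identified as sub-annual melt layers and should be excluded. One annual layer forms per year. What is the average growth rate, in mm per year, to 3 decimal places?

1.356 mm per year

True annual layer count = 33693 − 6 + 16 = 33703.
Extension rate ≈ 45715.5 / 33703 = 1.356 mm per year.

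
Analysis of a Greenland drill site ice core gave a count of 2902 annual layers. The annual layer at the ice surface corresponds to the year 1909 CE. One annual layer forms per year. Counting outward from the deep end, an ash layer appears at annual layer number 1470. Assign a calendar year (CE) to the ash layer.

2902 − 1470 = 1432 annual layers lie beyond the ash layer toward the ice surface.
1909 − 1432 = 477 CE.

477 CE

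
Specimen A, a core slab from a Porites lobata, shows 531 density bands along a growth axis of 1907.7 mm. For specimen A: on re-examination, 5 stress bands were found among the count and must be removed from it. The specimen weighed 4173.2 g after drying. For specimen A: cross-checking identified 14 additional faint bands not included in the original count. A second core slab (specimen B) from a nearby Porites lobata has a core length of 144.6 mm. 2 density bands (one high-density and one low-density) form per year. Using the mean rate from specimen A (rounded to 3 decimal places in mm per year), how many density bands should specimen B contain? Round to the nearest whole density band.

Specimen A: correcting the raw count gives 531 − 5 + 14 = 540 true density bands.
Specimen A: 540 density bands at 2 per year is 540 / 2 = 270 years.
A: 1907.7 mm over 270 years gives 1907.7 / 270 ≈ 7.066 mm/year.
For B, 144.6 / 7.066 = 20.46 years; at 2 density bands per year that is 20.46 × 2 ≈ 41 density bands.

41 density bands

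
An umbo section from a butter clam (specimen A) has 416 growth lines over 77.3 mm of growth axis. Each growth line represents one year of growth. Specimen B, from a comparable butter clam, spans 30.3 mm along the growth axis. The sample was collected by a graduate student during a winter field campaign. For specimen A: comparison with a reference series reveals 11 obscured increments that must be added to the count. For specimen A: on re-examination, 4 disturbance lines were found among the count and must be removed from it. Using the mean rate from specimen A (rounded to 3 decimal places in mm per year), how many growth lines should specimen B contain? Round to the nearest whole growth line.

166 growth lines

Specimen A: true growth line count = 416 − 4 + 11 = 423.
A: Extension rate ≈ 77.3 / 423 = 0.183 mm per year.
For B, 30.3 / 0.183 = 165.57 years ≈ 166 growth lines.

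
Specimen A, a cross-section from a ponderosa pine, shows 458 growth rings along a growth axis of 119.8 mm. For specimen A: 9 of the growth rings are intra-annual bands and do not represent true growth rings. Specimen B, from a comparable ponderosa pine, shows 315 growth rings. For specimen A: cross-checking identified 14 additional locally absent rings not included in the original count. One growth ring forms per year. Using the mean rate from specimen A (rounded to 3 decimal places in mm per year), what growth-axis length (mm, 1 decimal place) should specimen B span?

81.6 mm

Specimen A: adjusted count: 458 − 9 + 14 = 463 growth rings.
A: Extension rate ≈ 119.8 / 463 = 0.259 mm per year.
B's length ≈ 0.259 × 315 = 81.6 mm.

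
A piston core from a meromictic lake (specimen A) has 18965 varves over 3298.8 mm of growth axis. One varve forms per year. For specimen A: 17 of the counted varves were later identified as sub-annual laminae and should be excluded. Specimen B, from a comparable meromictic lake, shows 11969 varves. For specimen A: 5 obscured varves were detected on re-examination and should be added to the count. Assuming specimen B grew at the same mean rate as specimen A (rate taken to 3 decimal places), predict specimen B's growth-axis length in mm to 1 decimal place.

Specimen A: adjusted count: 18965 − 17 + 5 = 18953 varves.
A: Extension rate ≈ 3298.8 / 18953 = 0.174 mm/year.
For B, 0.174 mm/year × 11969 years = 2082.6 mm.

2082.6 mm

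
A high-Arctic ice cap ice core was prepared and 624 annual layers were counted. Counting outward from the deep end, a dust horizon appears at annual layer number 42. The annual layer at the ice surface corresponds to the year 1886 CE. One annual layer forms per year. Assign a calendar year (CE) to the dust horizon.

624 − 42 = 582 annual layers lie beyond the dust horizon toward the ice surface.
1886 − 582 = 1304 CE.

1304 CE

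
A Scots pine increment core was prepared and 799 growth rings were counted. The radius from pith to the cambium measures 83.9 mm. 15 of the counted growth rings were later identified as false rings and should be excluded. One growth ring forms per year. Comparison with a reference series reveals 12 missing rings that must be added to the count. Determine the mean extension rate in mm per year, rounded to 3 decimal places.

0.105 mm per year

Correcting the raw count gives 799 − 15 + 12 = 796 true growth rings.
Mean rate = 83.9 mm / 796 years ≈ 0.105 mm per year.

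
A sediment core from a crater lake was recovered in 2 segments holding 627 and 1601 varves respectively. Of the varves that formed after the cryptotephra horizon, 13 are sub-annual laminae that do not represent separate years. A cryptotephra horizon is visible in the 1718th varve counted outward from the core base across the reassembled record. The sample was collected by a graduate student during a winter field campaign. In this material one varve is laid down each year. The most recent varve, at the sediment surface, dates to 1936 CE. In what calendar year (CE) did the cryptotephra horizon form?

Total varves = 627 + 1601 = 2228.
Between varve 1718 and the sediment surface there are 2228 − 1718 = 510 varves.
Excluding 13 false varves: 510 − 13 = 497.
The varve at the sediment surface is 1936 CE, so the cryptotephra horizon dates to 1936 − 497 = 1439 CE.

1439 CE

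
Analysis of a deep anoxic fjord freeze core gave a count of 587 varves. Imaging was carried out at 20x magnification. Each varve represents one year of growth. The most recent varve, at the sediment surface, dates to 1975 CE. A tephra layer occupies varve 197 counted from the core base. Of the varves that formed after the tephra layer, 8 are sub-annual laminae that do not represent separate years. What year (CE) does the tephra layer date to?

1593 CE

Between varve 197 and the sediment surface there are 587 − 197 = 390 varves.
390 − 8 false = 382 true varves after the tephra layer.
Counting back 382 years from 1975 CE places the tephra layer in 1975 − 382 = 1593 CE.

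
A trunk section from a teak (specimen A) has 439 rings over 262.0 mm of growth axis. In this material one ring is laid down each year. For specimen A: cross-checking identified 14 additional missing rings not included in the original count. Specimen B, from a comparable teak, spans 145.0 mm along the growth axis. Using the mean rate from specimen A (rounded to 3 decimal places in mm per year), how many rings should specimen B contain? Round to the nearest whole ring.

251 rings

Specimen A: true ring count = 439 + 14 = 453.
A: 262.0 mm over 453 years gives 262.0 / 453 ≈ 0.578 mm/yr.
B spans 145.0 / 0.578 = 250.87 years ≈ 251 rings.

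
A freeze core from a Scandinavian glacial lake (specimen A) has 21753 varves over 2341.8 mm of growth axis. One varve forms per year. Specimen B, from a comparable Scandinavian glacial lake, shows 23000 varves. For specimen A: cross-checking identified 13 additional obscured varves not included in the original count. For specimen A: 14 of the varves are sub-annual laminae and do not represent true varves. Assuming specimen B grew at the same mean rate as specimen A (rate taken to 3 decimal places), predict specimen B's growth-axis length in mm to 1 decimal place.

Specimen A: correcting the raw count gives 21753 − 14 + 13 = 21752 true varves.
A: Mean rate = 2341.8 mm / 21752 years ≈ 0.108 mm per year.
B's length ≈ 0.108 × 23000 = 2484.0 mm.

2484.0 mm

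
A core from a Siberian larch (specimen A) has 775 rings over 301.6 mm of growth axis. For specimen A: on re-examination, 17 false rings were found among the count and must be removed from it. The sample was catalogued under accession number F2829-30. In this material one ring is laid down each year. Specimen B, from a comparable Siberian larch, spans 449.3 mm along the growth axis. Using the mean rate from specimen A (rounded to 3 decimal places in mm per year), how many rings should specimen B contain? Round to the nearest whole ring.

Specimen A: adjusted count: 775 − 17 = 758 rings.
A: Mean rate = 301.6 mm / 758 years ≈ 0.398 mm/year.
Specimen B: 449.3 mm / 0.398 mm per year = 1128.89 years ≈ 1129 rings.

1129 rings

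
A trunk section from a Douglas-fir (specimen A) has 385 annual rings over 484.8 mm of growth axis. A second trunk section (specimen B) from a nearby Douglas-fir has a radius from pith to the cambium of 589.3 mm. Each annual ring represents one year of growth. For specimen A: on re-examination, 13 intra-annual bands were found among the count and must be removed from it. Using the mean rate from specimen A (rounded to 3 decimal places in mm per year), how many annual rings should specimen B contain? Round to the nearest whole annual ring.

Specimen A: true annual ring count = 385 − 13 = 372.
A: 484.8 mm over 372 years gives 484.8 / 372 ≈ 1.303 mm/yr.
B spans 589.3 / 1.303 = 452.26 years ≈ 452 annual rings.

452 annual rings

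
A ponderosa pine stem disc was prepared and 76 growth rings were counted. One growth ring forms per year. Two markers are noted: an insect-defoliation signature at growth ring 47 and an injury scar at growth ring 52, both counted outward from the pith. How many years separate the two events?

The two markers are separated by 52 − 47 = 5 growth rings.
At one growth ring per year, 5 years elapsed between them.

5 yr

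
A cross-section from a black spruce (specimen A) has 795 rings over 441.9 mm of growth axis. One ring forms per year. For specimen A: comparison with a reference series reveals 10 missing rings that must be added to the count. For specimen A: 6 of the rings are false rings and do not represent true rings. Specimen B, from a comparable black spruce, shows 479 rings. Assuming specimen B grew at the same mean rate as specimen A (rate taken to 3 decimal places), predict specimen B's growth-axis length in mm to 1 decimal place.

Specimen A: adjusted count: 795 − 6 + 10 = 799 rings.
A: Mean rate = 441.9 mm / 799 years ≈ 0.553 mm/yr.
For B, 0.553 mm/year × 479 years = 264.9 mm.

264.9 mm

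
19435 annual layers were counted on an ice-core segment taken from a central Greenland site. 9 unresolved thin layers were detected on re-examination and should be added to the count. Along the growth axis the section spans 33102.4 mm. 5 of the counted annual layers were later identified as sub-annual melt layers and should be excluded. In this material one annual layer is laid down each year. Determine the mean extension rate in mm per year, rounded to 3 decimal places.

Adjusted count: 19435 − 5 + 9 = 19439 annual layers.
33102.4 mm over 19439 years gives 33102.4 / 19439 ≈ 1.703 mm per year.

1.703 mm per year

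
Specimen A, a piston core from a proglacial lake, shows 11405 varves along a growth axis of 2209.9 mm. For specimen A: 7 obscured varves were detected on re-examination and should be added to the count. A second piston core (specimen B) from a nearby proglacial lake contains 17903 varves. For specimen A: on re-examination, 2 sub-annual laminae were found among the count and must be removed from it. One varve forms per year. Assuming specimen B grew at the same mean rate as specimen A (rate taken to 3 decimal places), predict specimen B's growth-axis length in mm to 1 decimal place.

3473.2 mm

Specimen A: correcting the raw count gives 11405 − 2 + 7 = 11410 true varves.
A: 2209.9 mm over 11410 years gives 2209.9 / 11410 ≈ 0.194 mm/year.
For B, 0.194 mm/year × 17903 years = 3473.2 mm.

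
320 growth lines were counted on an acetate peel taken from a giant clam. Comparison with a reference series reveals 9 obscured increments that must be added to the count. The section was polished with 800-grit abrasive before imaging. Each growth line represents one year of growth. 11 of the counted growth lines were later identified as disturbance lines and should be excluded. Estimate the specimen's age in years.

318 years

True growth line count = 320 − 11 + 9 = 318.
One growth line per year makes the duration 318 years.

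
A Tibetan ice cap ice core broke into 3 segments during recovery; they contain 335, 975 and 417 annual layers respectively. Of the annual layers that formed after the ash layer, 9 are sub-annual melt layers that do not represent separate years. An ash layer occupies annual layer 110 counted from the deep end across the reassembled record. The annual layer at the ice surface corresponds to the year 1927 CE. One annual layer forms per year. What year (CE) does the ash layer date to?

Total annual layers = 335 + 975 + 417 = 1727.
The ash layer sits at annual layer 110 from the deep end, so 1727 − 110 = 1617 annual layers formed after it.
Removing the 9 false annual layers leaves 1617 − 9 = 1608 true annual layers beyond the ash layer.
Counting back 1608 years from 1927 CE places the ash layer in 1927 − 1608 = 319 CE.

319 CE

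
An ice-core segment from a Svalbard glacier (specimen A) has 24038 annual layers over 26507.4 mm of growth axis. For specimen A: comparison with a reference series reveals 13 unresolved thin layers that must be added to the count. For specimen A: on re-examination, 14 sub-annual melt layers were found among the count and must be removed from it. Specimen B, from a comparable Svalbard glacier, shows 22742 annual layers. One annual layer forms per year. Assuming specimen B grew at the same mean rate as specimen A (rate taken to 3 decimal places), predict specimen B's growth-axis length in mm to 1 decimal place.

Specimen A: adjusted count: 24038 − 14 + 13 = 24037 annual layers.
A: Mean rate = 26507.4 mm / 24037 years ≈ 1.103 mm/year.
B's length ≈ 1.103 × 22742 = 25084.4 mm.

25084.4 mm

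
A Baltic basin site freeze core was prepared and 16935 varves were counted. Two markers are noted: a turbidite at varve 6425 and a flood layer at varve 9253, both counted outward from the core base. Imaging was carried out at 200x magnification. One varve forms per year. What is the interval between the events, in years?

The two markers are separated by 9253 − 6425 = 2828 varves.
One varve per year makes the interval 2828 years.

2828 years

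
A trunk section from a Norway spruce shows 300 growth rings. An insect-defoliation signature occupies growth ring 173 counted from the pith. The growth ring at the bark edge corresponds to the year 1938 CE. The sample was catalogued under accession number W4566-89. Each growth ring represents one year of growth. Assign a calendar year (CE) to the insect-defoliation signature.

The insect-defoliation signature sits at growth ring 173 from the pith, so 300 − 173 = 127 growth rings formed after it.
1938 − 127 = 1811 CE.

1811 CE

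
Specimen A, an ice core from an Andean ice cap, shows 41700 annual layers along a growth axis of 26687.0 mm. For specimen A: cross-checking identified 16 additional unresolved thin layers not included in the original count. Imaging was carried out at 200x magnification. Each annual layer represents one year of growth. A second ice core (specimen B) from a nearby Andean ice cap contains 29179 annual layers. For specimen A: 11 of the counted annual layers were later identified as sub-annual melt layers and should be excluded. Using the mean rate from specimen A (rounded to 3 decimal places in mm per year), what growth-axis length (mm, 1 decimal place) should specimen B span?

Specimen A: correcting the raw count gives 41700 − 11 + 16 = 41705 true annual layers.
A: Extension rate ≈ 26687.0 / 41705 = 0.640 mm/yr.
For B, 0.640 mm/year × 29179 years = 18674.6 mm.

18674.6 mm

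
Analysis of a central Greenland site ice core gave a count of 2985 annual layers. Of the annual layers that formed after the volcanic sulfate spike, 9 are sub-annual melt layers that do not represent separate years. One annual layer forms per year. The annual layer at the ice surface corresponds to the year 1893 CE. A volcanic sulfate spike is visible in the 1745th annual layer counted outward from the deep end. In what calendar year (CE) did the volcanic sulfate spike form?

2985 − 1745 = 1240 annual layers lie beyond the volcanic sulfate spike toward the ice surface.
Removing the 9 false annual layers leaves 1240 − 9 = 1231 true annual layers beyond the volcanic sulfate spike.
The annual layer at the ice surface is 1893 CE, so the volcanic sulfate spike dates to 1893 − 1231 = 662 CE.

662 CE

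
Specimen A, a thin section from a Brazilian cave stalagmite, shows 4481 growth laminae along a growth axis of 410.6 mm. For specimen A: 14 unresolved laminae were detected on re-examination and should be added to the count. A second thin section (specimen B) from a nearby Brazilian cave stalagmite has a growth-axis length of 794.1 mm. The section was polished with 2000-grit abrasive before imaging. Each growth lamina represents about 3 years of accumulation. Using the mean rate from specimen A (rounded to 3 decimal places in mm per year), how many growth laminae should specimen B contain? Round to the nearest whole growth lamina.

Specimen A: correcting the raw count gives 4481 + 14 = 4495 true growth laminae.
Specimen A: multiplying by 3 years per growth lamina: 4495 × 3 = 13485 years.
A: 410.6 mm over 13485 years gives 410.6 / 13485 ≈ 0.030 mm per year.
For B, 794.1 / 0.030 = 26470.00 years; at 3 years per growth lamina that is 26470.00 / 3 ≈ 8823 growth laminae.

8823 growth laminae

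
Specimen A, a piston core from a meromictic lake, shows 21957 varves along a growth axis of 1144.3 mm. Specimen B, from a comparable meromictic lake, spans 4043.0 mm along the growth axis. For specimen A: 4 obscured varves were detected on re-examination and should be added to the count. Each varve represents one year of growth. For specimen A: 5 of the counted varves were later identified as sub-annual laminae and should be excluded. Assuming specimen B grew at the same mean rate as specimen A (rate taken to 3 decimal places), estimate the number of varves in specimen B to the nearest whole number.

Specimen A: true varve count = 21957 − 5 + 4 = 21956.
A: 1144.3 mm over 21956 years gives 1144.3 / 21956 ≈ 0.052 mm per year.
For B, 4043.0 / 0.052 = 77750.00 years ≈ 77750 varves.

77750 varves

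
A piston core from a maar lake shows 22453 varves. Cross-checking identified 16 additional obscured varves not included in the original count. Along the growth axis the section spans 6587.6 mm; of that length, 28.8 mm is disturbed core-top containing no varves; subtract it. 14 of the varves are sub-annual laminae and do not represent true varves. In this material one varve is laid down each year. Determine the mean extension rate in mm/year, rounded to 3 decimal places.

0.292 mm/year

True varve count = 22453 − 14 + 16 = 22455.
The growth record spans 6587.6 − 28.8 = 6558.8 mm.
6558.8 mm over 22455 years gives 6558.8 / 22455 ≈ 0.292 mm/year.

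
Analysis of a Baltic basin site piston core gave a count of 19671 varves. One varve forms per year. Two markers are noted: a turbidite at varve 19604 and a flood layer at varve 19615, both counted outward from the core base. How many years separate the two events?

Separation: 19615 − 19604 = 11 varves.
At one varve per year, 11 years elapsed between them.

11 years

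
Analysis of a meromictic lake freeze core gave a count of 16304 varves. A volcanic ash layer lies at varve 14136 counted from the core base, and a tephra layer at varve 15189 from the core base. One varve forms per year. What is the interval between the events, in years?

1053 years

15189 − 14136 = 1053 varves lie between the two events.
At one varve per year, 1053 years elapsed between them.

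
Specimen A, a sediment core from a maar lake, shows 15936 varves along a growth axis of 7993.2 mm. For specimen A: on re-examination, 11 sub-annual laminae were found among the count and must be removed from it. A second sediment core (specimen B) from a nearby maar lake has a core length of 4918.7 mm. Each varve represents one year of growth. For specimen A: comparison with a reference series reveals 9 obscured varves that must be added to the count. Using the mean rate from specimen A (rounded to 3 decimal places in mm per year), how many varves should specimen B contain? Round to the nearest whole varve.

Specimen A: adjusted count: 15936 − 11 + 9 = 15934 varves.
A: Mean rate = 7993.2 mm / 15934 years ≈ 0.502 mm per year.
B spans 4918.7 / 0.502 = 9798.21 years ≈ 9798 varves.

9798 varves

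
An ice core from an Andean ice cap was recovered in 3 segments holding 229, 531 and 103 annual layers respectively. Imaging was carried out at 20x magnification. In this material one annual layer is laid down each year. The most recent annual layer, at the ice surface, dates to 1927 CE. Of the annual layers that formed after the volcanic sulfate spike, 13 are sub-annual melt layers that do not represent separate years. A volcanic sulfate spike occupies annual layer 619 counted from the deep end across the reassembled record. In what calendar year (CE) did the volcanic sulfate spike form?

1696 CE

Total annual layers = 229 + 531 + 103 = 863.
The volcanic sulfate spike sits at annual layer 619 from the deep end, so 863 − 619 = 244 annual layers formed after it.
Removing the 13 false annual layers leaves 244 − 13 = 231 true annual layers beyond the volcanic sulfate spike.
1927 − 231 = 1696 CE.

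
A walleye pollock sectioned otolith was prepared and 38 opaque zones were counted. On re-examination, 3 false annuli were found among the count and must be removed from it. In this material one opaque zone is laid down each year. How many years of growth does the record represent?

35 years

Correcting the raw count gives 38 − 3 = 35 true opaque zones.
One opaque zone per year makes the duration 35 years.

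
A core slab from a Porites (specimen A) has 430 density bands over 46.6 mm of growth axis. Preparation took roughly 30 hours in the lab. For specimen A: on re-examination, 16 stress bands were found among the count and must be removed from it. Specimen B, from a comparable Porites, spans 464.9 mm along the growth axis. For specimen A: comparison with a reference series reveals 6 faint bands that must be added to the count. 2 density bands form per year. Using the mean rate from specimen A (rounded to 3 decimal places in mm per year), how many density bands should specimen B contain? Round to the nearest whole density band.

4188 density bands

Specimen A: after corrections the count is 430 − 16 + 6 = 420 density bands.
Specimen A: with 2 density bands per year, 420 / 2 = 210 years.
A: Mean rate = 46.6 mm / 210 years ≈ 0.222 mm/year.
For B, 464.9 / 0.222 = 2094.14 years; at 2 density bands per year that is 2094.14 × 2 ≈ 4188 density bands.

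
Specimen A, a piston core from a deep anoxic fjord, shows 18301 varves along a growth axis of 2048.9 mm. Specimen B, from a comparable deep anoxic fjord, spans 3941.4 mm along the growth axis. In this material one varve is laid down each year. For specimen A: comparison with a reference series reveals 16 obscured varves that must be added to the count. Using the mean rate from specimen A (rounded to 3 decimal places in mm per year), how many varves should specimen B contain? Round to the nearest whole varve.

Specimen A: adjusted count: 18301 + 16 = 18317 varves.
A: Extension rate ≈ 2048.9 / 18317 = 0.112 mm per year.
For B, 3941.4 / 0.112 = 35191.07 years ≈ 35191 varves.

35191 varves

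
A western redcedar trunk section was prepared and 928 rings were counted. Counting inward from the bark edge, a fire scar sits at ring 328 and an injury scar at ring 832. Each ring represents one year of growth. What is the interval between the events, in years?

Separation: 832 − 328 = 504 rings.
That is 504 years at one ring per year.

504 years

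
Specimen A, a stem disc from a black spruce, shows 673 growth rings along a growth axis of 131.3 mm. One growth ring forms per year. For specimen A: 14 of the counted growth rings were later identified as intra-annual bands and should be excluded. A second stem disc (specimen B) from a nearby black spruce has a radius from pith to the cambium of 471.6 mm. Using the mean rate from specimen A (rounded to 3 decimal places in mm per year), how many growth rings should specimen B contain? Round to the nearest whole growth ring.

Specimen A: correcting the raw count gives 673 − 14 = 659 true growth rings.
A: Extension rate ≈ 131.3 / 659 = 0.199 mm per year.
For B, 471.6 / 0.199 = 2369.85 years ≈ 2370 growth rings.

2370 growth rings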